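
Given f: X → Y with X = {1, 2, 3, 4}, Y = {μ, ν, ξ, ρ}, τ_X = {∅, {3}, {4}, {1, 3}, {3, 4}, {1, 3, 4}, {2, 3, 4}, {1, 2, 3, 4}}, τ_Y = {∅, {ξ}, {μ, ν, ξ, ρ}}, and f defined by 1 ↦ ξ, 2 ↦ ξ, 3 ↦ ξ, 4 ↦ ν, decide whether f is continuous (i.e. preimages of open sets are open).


f is NOT continuous.

Compute f^{-1}(U) for each U ∈ τ_Y:
  U = ∅: f^{-1}(U) = ∅ ∈ τ_X ✓.
  U = {ξ}: f^{-1}(U) = {1, 2, 3} ∉ τ_X ✗.
  U = {μ, ν, ξ, ρ}: f^{-1}(U) = {1, 2, 3, 4} ∈ τ_X ✓.
Found U = {ξ} with f^{-1}(U) = {1, 2, 3} not in τ_X. Therefore f is NOT continuous.


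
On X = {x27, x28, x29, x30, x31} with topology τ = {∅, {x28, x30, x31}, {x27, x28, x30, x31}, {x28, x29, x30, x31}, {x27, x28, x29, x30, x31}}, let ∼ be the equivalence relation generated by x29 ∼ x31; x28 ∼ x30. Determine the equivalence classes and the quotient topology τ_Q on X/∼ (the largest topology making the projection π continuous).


X/∼ = {[x27], [x28=x30], [x29=x31]}; |τ_Q| = 3.

Equivalence classes: [x27], [x28=x30], [x29=x31].
Quotient map π: X → X/∼ sends x27 ↦ [x27], x28 ↦ [x28=x30], x29 ↦ [x29=x31], x30 ↦ [x28=x30], x31 ↦ [x29=x31].
For each subset V ⊆ X/∼, compute π^{-1}(V) ⊆ X and check whether π^{-1}(V) ∈ τ. V is open in τ_Q iff π^{-1}(V) ∈ τ.
  V = {}: π^{-1}(V) = ∅ ∈ τ ✓.
  V = {[x27]}: π^{-1}(V) = {x27} ∉ τ ✗.
  V = {[x28=x30]}: π^{-1}(V) = {x28, x30} ∉ τ ✗.
  V = {[x27], [x28=x30]}: π^{-1}(V) = {x27, x28, x30} ∉ τ ✗.
  V = {[x29=x31]}: π^{-1}(V) = {x29, x31} ∉ τ ✗.
  V = {[x27], [x29=x31]}: π^{-1}(V) = {x27, x29, x31} ∉ τ ✗.
  V = {[x28=x30], [x29=x31]}: π^{-1}(V) = {x28, x29, x30, x31} ∈ τ ✓.
  V = {[x27], [x28=x30], [x29=x31]}: π^{-1}(V) = {x27, x28, x29, x30, x31} ∈ τ ✓.
Open sets in the quotient: τ_Q = {{}, {[x28=x30], [x29=x31]}, {[x27], [x28=x30], [x29=x31]}} (3 elements).


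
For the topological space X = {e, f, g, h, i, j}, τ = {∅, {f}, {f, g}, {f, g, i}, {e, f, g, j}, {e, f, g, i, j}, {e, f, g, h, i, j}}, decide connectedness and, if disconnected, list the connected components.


(X, τ) is connected.

Find clopen sets (U ∈ τ with X ∖ U ∈ τ):
  U = ∅, X ∖ U = {e, f, g, h, i, j} — both open, so U is clopen.
  U = {e, f, g, h, i, j}, X ∖ U = ∅ — both open, so U is clopen.
Only trivial clopens (∅ and X) exist, so (X, τ) is connected.
Compute connected components by grouping points that agree on all clopens:
  component: {e, f, g, h, i, j}


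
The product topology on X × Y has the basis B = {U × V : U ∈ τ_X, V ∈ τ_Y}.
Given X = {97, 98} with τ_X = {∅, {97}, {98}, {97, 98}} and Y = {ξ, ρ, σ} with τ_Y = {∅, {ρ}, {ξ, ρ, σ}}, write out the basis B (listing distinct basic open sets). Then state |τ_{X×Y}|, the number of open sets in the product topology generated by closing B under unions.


Basis B = {∅ × ∅, {97} × {ρ}, {98} × {ρ}, {97, 98} × {ρ}, {97} × {ξ, ρ, σ}, {98} × {ξ, ρ, σ}, {97, 98} × {ξ, ρ, σ}}; |τ_{X×Y}| = 9.

Enumerate products U × V with U ∈ τ_X, V ∈ τ_Y (deduplicated):
  ∅ × ∅ = {} (∅)
  {97} × {ρ} = {(97,ρ)}
  {98} × {ρ} = {(98,ρ)}
  {97, 98} × {ρ} = {(97,ρ), (98,ρ)}
  {97} × {ξ, ρ, σ} = {(97,ξ), (97,ρ), (97,σ)}
  {98} × {ξ, ρ, σ} = {(98,ξ), (98,ρ), (98,σ)}
  {97, 98} × {ξ, ρ, σ} = {(97,ξ), (97,ρ), (97,σ), (98,ξ), (98,ρ), (98,σ)}
These 7 distinct sets form the basis B.
Close under arbitrary unions to get τ_{X×Y}; counting gives |τ_{X×Y}| = 9.


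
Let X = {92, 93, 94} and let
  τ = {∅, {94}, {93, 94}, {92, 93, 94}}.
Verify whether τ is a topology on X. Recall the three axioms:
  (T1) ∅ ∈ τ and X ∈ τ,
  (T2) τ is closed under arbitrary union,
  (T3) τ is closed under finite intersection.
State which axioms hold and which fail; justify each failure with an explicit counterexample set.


τ IS a topology on X.

Axiom (T1): ∅ ∈ τ? Yes; X ∈ τ? Yes.
Axiom (T2/T3): check pairwise unions and intersections of members of τ.
All pairwise intersections and unions checked — each lies in τ. Therefore τ satisfies (T1), (T2), (T3): it IS a topology on X.


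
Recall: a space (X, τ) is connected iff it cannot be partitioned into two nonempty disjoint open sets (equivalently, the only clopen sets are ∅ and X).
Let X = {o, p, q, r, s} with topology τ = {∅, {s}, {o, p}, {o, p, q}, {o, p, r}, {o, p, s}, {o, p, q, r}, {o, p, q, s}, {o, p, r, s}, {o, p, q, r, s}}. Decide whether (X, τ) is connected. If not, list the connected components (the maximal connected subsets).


(X, τ) is disconnected; components = [{s}, {o, p, q, r}].

Find clopen sets (U ∈ τ with X ∖ U ∈ τ):
  U = ∅, X ∖ U = {o, p, q, r, s} — both open, so U is clopen.
  U = {s}, X ∖ U = {o, p, q, r} — both open, so U is clopen.
  U = {o, p, q, r}, X ∖ U = {s} — both open, so U is clopen.
  U = {o, p, q, r, s}, X ∖ U = ∅ — both open, so U is clopen.
Nontrivial clopen(s) exist: e.g. {s}. So (X, τ) is disconnected.
Compute connected components by grouping points that agree on all clopens:
  component: {s}
  component: {o, p, q, r}


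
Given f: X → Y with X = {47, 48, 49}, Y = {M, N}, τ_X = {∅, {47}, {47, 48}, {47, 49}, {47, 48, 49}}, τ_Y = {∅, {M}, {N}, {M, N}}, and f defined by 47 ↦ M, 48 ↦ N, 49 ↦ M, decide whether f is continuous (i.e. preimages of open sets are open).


f is NOT continuous.

Compute f^{-1}(U) for each U ∈ τ_Y:
  U = ∅: f^{-1}(U) = ∅ ∈ τ_X ✓.
  U = {M}: f^{-1}(U) = {47, 49} ∈ τ_X ✓.
  U = {N}: f^{-1}(U) = {48} ∉ τ_X ✗.
  U = {M, N}: f^{-1}(U) = {47, 48, 49} ∈ τ_X ✓.
Found U = {N} with f^{-1}(U) = {48} not in τ_X. Therefore f is NOT continuous.


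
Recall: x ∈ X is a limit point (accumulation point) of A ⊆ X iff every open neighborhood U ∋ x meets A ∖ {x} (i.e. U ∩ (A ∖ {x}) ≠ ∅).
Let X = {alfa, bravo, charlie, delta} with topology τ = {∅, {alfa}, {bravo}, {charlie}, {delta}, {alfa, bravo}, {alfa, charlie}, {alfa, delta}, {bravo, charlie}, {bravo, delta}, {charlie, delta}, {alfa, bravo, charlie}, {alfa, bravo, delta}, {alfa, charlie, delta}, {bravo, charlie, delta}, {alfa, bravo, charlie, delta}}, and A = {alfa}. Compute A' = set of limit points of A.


A' = ∅

For each x ∈ X, list the open sets U ∈ τ with x ∈ U, then check whether U ∩ (A ∖ {x}) ≠ ∅ for every such U.
  x = alfa: open {alfa} ∋ x has {alfa} ∩ (A ∖ {alfa}) = ∅, so x is NOT a limit point.
  x = bravo: open {bravo} ∋ x has {bravo} ∩ (A ∖ {bravo}) = ∅, so x is NOT a limit point.
  x = charlie: open {charlie} ∋ x has {charlie} ∩ (A ∖ {charlie}) = ∅, so x is NOT a limit point.
  x = delta: open {delta} ∋ x has {delta} ∩ (A ∖ {delta}) = ∅, so x is NOT a limit point.
Collecting: A' = ∅.


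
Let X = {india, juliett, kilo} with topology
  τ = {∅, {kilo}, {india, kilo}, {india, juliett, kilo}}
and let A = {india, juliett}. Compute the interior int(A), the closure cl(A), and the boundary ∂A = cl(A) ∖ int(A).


int(A) = ∅, cl(A) = {india, juliett}, ∂A = {india, juliett}.

Closed sets in (X, τ) are complements of opens:
  closed(X, τ) = {∅, {juliett}, {india, juliett}, {india, juliett, kilo}}.
int(A) = ⋃ {U ∈ τ : U ⊆ A}. Opens contained in A: ∅.
Taking the union of these: int(A) = ∅.
cl(A) = ⋂ {C closed : A ⊆ C}. Closed sets containing A: {india, juliett}, {india, juliett, kilo}.
Intersecting these: cl(A) = {india, juliett}.
∂A = cl(A) ∖ int(A) = {india, juliett} ∖ ∅ = {india, juliett}.


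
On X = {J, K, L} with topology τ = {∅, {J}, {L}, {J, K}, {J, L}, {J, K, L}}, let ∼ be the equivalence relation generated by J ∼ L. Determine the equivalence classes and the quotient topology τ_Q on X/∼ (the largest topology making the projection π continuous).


X/∼ = {[J=L], [K]}; |τ_Q| = 3.

Equivalence classes: [J=L], [K].
Quotient map π: X → X/∼ sends J ↦ [J=L], K ↦ [K], L ↦ [J=L].
For each subset V ⊆ X/∼, compute π^{-1}(V) ⊆ X and check whether π^{-1}(V) ∈ τ. V is open in τ_Q iff π^{-1}(V) ∈ τ.
  V = {}: π^{-1}(V) = ∅ ∈ τ ✓.
  V = {[J=L]}: π^{-1}(V) = {J, L} ∈ τ ✓.
  V = {[K]}: π^{-1}(V) = {K} ∉ τ ✗.
  V = {[J=L], [K]}: π^{-1}(V) = {J, K, L} ∈ τ ✓.
Open sets in the quotient: τ_Q = {{}, {[J=L]}, {[J=L], [K]}} (3 elements).


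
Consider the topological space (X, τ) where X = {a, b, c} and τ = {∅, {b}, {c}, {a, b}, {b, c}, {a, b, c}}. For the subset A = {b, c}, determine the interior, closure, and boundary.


int(A) = {b, c}, cl(A) = {a, b, c}, ∂A = {a}.

Closed sets in (X, τ) are complements of opens:
  closed(X, τ) = {∅, {a}, {c}, {a, b}, {a, c}, {a, b, c}}.
int(A) = ⋃ {U ∈ τ : U ⊆ A}. Opens contained in A: ∅, {b}, {c}, {b, c}.
Taking the union of these: int(A) = {b, c}.
cl(A) = ⋂ {C closed : A ⊆ C}. Closed sets containing A: {a, b, c}.
Intersecting these: cl(A) = {a, b, c}.
∂A = cl(A) ∖ int(A) = {a, b, c} ∖ {b, c} = {a}.


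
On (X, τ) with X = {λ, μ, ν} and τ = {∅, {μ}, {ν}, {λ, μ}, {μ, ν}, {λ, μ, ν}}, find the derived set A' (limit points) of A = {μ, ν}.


A' = {λ}

For each x ∈ X, list the open sets U ∈ τ with x ∈ U, then check whether U ∩ (A ∖ {x}) ≠ ∅ for every such U.
  x = λ: opens ∋ x are {λ, μ}, {λ, μ, ν}; each meets A ∖ {λ}, so x IS a limit point.
  x = μ: open {μ} ∋ x has {μ} ∩ (A ∖ {μ}) = ∅, so x is NOT a limit point.
  x = ν: open {ν} ∋ x has {ν} ∩ (A ∖ {ν}) = ∅, so x is NOT a limit point.
Collecting: A' = {λ}.


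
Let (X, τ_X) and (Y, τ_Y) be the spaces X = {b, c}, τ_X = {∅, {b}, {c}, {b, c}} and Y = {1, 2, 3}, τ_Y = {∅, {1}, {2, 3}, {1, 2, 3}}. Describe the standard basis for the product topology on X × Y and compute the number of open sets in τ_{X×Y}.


Basis B = {∅ × ∅, {b} × {1}, {c} × {1}, {b, c} × {1}, {b} × {2, 3}, {c} × {2, 3}, {b} × {1, 2, 3}, {c} × {1, 2, 3}, {b, c} × {2, 3}, {b, c} × {1, 2, 3}}; |τ_{X×Y}| = 16.

Enumerate products U × V with U ∈ τ_X, V ∈ τ_Y (deduplicated):
  ∅ × ∅ = {} (∅)
  {b} × {1} = {(b,1)}
  {c} × {1} = {(c,1)}
  {b, c} × {1} = {(b,1), (c,1)}
  {b} × {2, 3} = {(b,2), (b,3)}
  {c} × {2, 3} = {(c,2), (c,3)}
  {b} × {1, 2, 3} = {(b,1), (b,2), (b,3)}
  {c} × {1, 2, 3} = {(c,1), (c,2), (c,3)}
  {b, c} × {2, 3} = {(b,2), (b,3), (c,2), (c,3)}
  {b, c} × {1, 2, 3} = {(b,1), (b,2), (b,3), (c,1), (c,2), (c,3)}
These 10 distinct sets form the basis B.
Close under arbitrary unions to get τ_{X×Y}; counting gives |τ_{X×Y}| = 16.


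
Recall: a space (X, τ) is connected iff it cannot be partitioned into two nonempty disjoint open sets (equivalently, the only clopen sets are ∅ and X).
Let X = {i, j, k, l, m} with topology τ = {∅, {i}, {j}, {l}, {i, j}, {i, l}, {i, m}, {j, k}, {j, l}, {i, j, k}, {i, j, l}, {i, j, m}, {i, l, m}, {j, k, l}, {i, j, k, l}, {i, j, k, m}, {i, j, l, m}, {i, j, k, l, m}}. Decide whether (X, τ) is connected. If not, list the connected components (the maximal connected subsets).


(X, τ) is disconnected; components = [{l}, {i, m}, {j, k}].

Find clopen sets (U ∈ τ with X ∖ U ∈ τ):
  U = ∅, X ∖ U = {i, j, k, l, m} — both open, so U is clopen.
  U = {l}, X ∖ U = {i, j, k, m} — both open, so U is clopen.
  U = {i, m}, X ∖ U = {j, k, l} — both open, so U is clopen.
  U = {j, k}, X ∖ U = {i, l, m} — both open, so U is clopen.
  U = {i, l, m}, X ∖ U = {j, k} — both open, so U is clopen.
  U = {j, k, l}, X ∖ U = {i, m} — both open, so U is clopen.
  U = {i, j, k, m}, X ∖ U = {l} — both open, so U is clopen.
  U = {i, j, k, l, m}, X ∖ U = ∅ — both open, so U is clopen.
Nontrivial clopen(s) exist: e.g. {l}. So (X, τ) is disconnected.
Compute connected components by grouping points that agree on all clopens:
  component: {l}
  component: {i, m}
  component: {j, k}


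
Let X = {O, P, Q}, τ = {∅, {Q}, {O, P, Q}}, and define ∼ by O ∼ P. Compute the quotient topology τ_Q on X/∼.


X/∼ = {[O=P], [Q]}; |τ_Q| = 3.

Equivalence classes: [O=P], [Q].
Quotient map π: X → X/∼ sends O ↦ [O=P], P ↦ [O=P], Q ↦ [Q].
For each subset V ⊆ X/∼, compute π^{-1}(V) ⊆ X and check whether π^{-1}(V) ∈ τ. V is open in τ_Q iff π^{-1}(V) ∈ τ.
  V = {}: π^{-1}(V) = ∅ ∈ τ ✓.
  V = {[O=P]}: π^{-1}(V) = {O, P} ∉ τ ✗.
  V = {[Q]}: π^{-1}(V) = {Q} ∈ τ ✓.
  V = {[O=P], [Q]}: π^{-1}(V) = {O, P, Q} ∈ τ ✓.
Open sets in the quotient: τ_Q = {{}, {[Q]}, {[O=P], [Q]}} (3 elements).


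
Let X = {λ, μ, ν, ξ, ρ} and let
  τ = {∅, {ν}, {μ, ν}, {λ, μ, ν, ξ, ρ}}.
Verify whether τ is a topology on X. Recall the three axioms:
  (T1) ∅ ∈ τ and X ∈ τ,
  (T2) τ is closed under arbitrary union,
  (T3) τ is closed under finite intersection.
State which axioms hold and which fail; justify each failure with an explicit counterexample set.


τ IS a topology on X.

Axiom (T1): ∅ ∈ τ? Yes; X ∈ τ? Yes.
Axiom (T2/T3): check pairwise unions and intersections of members of τ.
All pairwise intersections and unions checked — each lies in τ. Therefore τ satisfies (T1), (T2), (T3): it IS a topology on X.


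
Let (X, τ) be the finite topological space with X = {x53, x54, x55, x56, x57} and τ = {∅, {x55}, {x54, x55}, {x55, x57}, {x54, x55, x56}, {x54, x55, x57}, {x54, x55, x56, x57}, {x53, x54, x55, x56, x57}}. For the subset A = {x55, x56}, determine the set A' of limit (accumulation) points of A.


A' = {x53, x54, x56, x57}

For each x ∈ X, list the open sets U ∈ τ with x ∈ U, then check whether U ∩ (A ∖ {x}) ≠ ∅ for every such U.
  x = x53: opens ∋ x are {x53, x54, x55, x56, x57}; each meets A ∖ {x53}, so x IS a limit point.
  x = x54: opens ∋ x are {x54, x55}, {x54, x55, x56}, {x54, x55, x57}, {x54, x55, x56, x57}, {x53, x54, x55, x56, x57}; each meets A ∖ {x54}, so x IS a limit point.
  x = x55: open {x55} ∋ x has {x55} ∩ (A ∖ {x55}) = ∅, so x is NOT a limit point.
  x = x56: opens ∋ x are {x54, x55, x56}, {x54, x55, x56, x57}, {x53, x54, x55, x56, x57}; each meets A ∖ {x56}, so x IS a limit point.
  x = x57: opens ∋ x are {x55, x57}, {x54, x55, x57}, {x54, x55, x56, x57}, {x53, x54, x55, x56, x57}; each meets A ∖ {x57}, so x IS a limit point.
Collecting: A' = {x53, x54, x56, x57}.


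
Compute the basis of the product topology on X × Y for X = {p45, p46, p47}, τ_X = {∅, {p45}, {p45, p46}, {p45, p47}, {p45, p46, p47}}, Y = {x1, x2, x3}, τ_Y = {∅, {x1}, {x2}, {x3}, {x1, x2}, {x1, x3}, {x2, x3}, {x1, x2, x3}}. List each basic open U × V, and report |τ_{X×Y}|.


Basis B = {∅ × ∅, {p45} × {x1}, {p45} × {x2}, {p45} × {x3}, {p45} × {x1, x2}, {p45} × {x1, x3}, {p45, p46} × {x1}, {p45, p47} × {x1}, {p45} × {x2, x3}, {p45, p46} × {x2}, {p45, p47} × {x2}, {p45, p46} × {x3}, {p45, p47} × {x3}, {p45} × {x1, x2, x3}, {p45, p46, p47} × {x1}, {p45, p46, p47} × {x2}, {p45, p46, p47} × {x3}, {p45, p46} × {x1, x2}, {p45, p47} × {x1, x2}, {p45, p46} × {x1, x3}, {p45, p47} × {x1, x3}, {p45, p46} × {x2, x3}, {p45, p47} × {x2, x3}, {p45, p46} × {x1, x2, x3}, {p45, p47} × {x1, x2, x3}, {p45, p46, p47} × {x1, x2}, {p45, p46, p47} × {x1, x3}, {p45, p46, p47} × {x2, x3}, {p45, p46, p47} × {x1, x2, x3}}; |τ_{X×Y}| = 125.

Enumerate products U × V with U ∈ τ_X, V ∈ τ_Y (deduplicated):
  ∅ × ∅ = {} (∅)
  {p45} × {x1} = {(p45,x1)}
  {p45} × {x2} = {(p45,x2)}
  {p45} × {x3} = {(p45,x3)}
  {p45} × {x1, x2} = {(p45,x1), (p45,x2)}
  {p45} × {x1, x3} = {(p45,x1), (p45,x3)}
  {p45, p46} × {x1} = {(p45,x1), (p46,x1)}
  {p45, p47} × {x1} = {(p45,x1), (p47,x1)}
  {p45} × {x2, x3} = {(p45,x2), (p45,x3)}
  {p45, p46} × {x2} = {(p45,x2), (p46,x2)}
  {p45, p47} × {x2} = {(p45,x2), (p47,x2)}
  {p45, p46} × {x3} = {(p45,x3), (p46,x3)}
  {p45, p47} × {x3} = {(p45,x3), (p47,x3)}
  {p45} × {x1, x2, x3} = {(p45,x1), (p45,x2), (p45,x3)}
  {p45, p46, p47} × {x1} = {(p45,x1), (p46,x1), (p47,x1)}
  {p45, p46, p47} × {x2} = {(p45,x2), (p46,x2), (p47,x2)}
  {p45, p46, p47} × {x3} = {(p45,x3), (p46,x3), (p47,x3)}
  {p45, p46} × {x1, x2} = {(p45,x1), (p45,x2), (p46,x1), (p46,x2)}
  {p45, p47} × {x1, x2} = {(p45,x1), (p45,x2), (p47,x1), (p47,x2)}
  {p45, p46} × {x1, x3} = {(p45,x1), (p45,x3), (p46,x1), (p46,x3)}
  {p45, p47} × {x1, x3} = {(p45,x1), (p45,x3), (p47,x1), (p47,x3)}
  {p45, p46} × {x2, x3} = {(p45,x2), (p45,x3), (p46,x2), (p46,x3)}
  {p45, p47} × {x2, x3} = {(p45,x2), (p45,x3), (p47,x2), (p47,x3)}
  {p45, p46} × {x1, x2, x3} = {(p45,x1), (p45,x2), (p45,x3), (p46,x1), (p46,x2), (p46,x3)}
  {p45, p47} × {x1, x2, x3} = {(p45,x1), (p45,x2), (p45,x3), (p47,x1), (p47,x2), (p47,x3)}
  {p45, p46, p47} × {x1, x2} = {(p45,x1), (p45,x2), (p46,x1), (p46,x2), (p47,x1), (p47,x2)}
  {p45, p46, p47} × {x1, x3} = {(p45,x1), (p45,x3), (p46,x1), (p46,x3), (p47,x1), (p47,x3)}
  {p45, p46, p47} × {x2, x3} = {(p45,x2), (p45,x3), (p46,x2), (p46,x3), (p47,x2), (p47,x3)}
  {p45, p46, p47} × {x1, x2, x3} = {(p45,x1), (p45,x2), (p45,x3), (p46,x1), (p46,x2), (p46,x3), (p47,x1), (p47,x2), (p47,x3)}
These 29 distinct sets form the basis B.
Close under arbitrary unions to get τ_{X×Y}; counting gives |τ_{X×Y}| = 125.


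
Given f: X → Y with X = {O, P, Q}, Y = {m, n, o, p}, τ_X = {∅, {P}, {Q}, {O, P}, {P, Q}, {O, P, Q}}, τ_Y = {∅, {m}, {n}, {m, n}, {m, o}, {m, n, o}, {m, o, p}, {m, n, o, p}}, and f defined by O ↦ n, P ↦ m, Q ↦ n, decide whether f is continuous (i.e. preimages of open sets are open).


f is NOT continuous.

Compute f^{-1}(U) for each U ∈ τ_Y:
  U = ∅: f^{-1}(U) = ∅ ∈ τ_X ✓.
  U = {m}: f^{-1}(U) = {P} ∈ τ_X ✓.
  U = {n}: f^{-1}(U) = {O, Q} ∉ τ_X ✗.
  U = {m, n}: f^{-1}(U) = {O, P, Q} ∈ τ_X ✓.
  U = {m, o}: f^{-1}(U) = {P} ∈ τ_X ✓.
  U = {m, n, o}: f^{-1}(U) = {O, P, Q} ∈ τ_X ✓.
  U = {m, o, p}: f^{-1}(U) = {P} ∈ τ_X ✓.
  U = {m, n, o, p}: f^{-1}(U) = {O, P, Q} ∈ τ_X ✓.
Found U = {n} with f^{-1}(U) = {O, Q} not in τ_X. Therefore f is NOT continuous.


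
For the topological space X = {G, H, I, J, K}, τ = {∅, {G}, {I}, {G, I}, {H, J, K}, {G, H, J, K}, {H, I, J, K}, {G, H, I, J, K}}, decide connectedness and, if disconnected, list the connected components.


(X, τ) is disconnected; components = [{G}, {I}, {H, J, K}].

Find clopen sets (U ∈ τ with X ∖ U ∈ τ):
  U = ∅, X ∖ U = {G, H, I, J, K} — both open, so U is clopen.
  U = {G}, X ∖ U = {H, I, J, K} — both open, so U is clopen.
  U = {I}, X ∖ U = {G, H, J, K} — both open, so U is clopen.
  U = {G, I}, X ∖ U = {H, J, K} — both open, so U is clopen.
  U = {H, J, K}, X ∖ U = {G, I} — both open, so U is clopen.
  U = {G, H, J, K}, X ∖ U = {I} — both open, so U is clopen.
  U = {H, I, J, K}, X ∖ U = {G} — both open, so U is clopen.
  U = {G, H, I, J, K}, X ∖ U = ∅ — both open, so U is clopen.
Nontrivial clopen(s) exist: e.g. {H, J, K}. So (X, τ) is disconnected.
Compute connected components by grouping points that agree on all clopens:
  component: {G}
  component: {I}
  component: {H, J, K}


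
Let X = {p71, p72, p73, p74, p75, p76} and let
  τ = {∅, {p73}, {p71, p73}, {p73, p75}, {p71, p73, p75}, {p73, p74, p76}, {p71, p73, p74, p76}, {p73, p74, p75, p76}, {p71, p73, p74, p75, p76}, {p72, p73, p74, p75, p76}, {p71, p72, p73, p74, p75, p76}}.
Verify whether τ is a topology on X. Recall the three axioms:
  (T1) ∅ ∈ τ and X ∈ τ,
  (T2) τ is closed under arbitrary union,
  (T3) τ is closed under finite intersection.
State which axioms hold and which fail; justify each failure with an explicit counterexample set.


τ IS a topology on X.

Axiom (T1): ∅ ∈ τ? Yes; X ∈ τ? Yes.
Axiom (T2/T3): check pairwise unions and intersections of members of τ.
All pairwise intersections and unions checked — each lies in τ. Therefore τ satisfies (T1), (T2), (T3): it IS a topology on X.


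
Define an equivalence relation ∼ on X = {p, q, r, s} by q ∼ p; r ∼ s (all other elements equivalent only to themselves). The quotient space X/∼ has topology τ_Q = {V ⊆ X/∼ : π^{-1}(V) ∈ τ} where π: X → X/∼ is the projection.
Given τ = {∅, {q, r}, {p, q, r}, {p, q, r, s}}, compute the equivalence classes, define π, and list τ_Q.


X/∼ = {[p=q], [r=s]}; |τ_Q| = 2.

Equivalence classes: [p=q], [r=s].
Quotient map π: X → X/∼ sends p ↦ [p=q], q ↦ [p=q], r ↦ [r=s], s ↦ [r=s].
For each subset V ⊆ X/∼, compute π^{-1}(V) ⊆ X and check whether π^{-1}(V) ∈ τ. V is open in τ_Q iff π^{-1}(V) ∈ τ.
  V = {}: π^{-1}(V) = ∅ ∈ τ ✓.
  V = {[p=q]}: π^{-1}(V) = {p, q} ∉ τ ✗.
  V = {[r=s]}: π^{-1}(V) = {r, s} ∉ τ ✗.
  V = {[p=q], [r=s]}: π^{-1}(V) = {p, q, r, s} ∈ τ ✓.
Open sets in the quotient: τ_Q = {{}, {[p=q], [r=s]}} (2 elements).


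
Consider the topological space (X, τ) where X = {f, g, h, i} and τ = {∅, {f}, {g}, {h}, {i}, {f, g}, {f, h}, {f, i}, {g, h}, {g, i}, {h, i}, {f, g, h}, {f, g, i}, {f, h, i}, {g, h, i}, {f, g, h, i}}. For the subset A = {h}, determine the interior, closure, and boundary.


int(A) = {h}, cl(A) = {h}, ∂A = ∅.

Closed sets in (X, τ) are complements of opens:
  closed(X, τ) = {∅, {f}, {g}, {h}, {i}, {f, g}, {f, h}, {f, i}, {g, h}, {g, i}, {h, i}, {f, g, h}, {f, g, i}, {f, h, i}, {g, h, i}, {f, g, h, i}}.
int(A) = ⋃ {U ∈ τ : U ⊆ A}. Opens contained in A: ∅, {h}.
Taking the union of these: int(A) = {h}.
cl(A) = ⋂ {C closed : A ⊆ C}. Closed sets containing A: {h}, {f, h}, {g, h}, {h, i}, {f, g, h}, {f, h, i}, {g, h, i}, {f, g, h, i}.
Intersecting these: cl(A) = {h}.
∂A = cl(A) ∖ int(A) = {h} ∖ {h} = ∅.


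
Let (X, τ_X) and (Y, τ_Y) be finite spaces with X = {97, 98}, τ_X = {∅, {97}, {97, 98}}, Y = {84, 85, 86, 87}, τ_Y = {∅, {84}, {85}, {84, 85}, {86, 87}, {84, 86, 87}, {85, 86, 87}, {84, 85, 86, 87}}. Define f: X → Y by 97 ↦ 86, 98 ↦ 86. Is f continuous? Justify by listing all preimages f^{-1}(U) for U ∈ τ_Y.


f IS continuous.

Compute f^{-1}(U) for each U ∈ τ_Y:
  U = ∅: f^{-1}(U) = ∅ ∈ τ_X ✓.
  U = {84}: f^{-1}(U) = ∅ ∈ τ_X ✓.
  U = {85}: f^{-1}(U) = ∅ ∈ τ_X ✓.
  U = {84, 85}: f^{-1}(U) = ∅ ∈ τ_X ✓.
  U = {86, 87}: f^{-1}(U) = {97, 98} ∈ τ_X ✓.
  U = {84, 86, 87}: f^{-1}(U) = {97, 98} ∈ τ_X ✓.
  U = {85, 86, 87}: f^{-1}(U) = {97, 98} ∈ τ_X ✓.
  U = {84, 85, 86, 87}: f^{-1}(U) = {97, 98} ∈ τ_X ✓.
Every preimage lies in τ_X, so f IS continuous.


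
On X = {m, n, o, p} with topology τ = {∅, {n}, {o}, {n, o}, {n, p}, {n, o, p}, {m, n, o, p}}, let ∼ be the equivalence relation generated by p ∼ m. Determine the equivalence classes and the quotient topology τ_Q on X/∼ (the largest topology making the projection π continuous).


X/∼ = {[m=p], [n], [o]}; |τ_Q| = 5.

Equivalence classes: [m=p], [n], [o].
Quotient map π: X → X/∼ sends m ↦ [m=p], n ↦ [n], o ↦ [o], p ↦ [m=p].
For each subset V ⊆ X/∼, compute π^{-1}(V) ⊆ X and check whether π^{-1}(V) ∈ τ. V is open in τ_Q iff π^{-1}(V) ∈ τ.
  V = {}: π^{-1}(V) = ∅ ∈ τ ✓.
  V = {[m=p]}: π^{-1}(V) = {m, p} ∉ τ ✗.
  V = {[n]}: π^{-1}(V) = {n} ∈ τ ✓.
  V = {[m=p], [n]}: π^{-1}(V) = {m, n, p} ∉ τ ✗.
  V = {[o]}: π^{-1}(V) = {o} ∈ τ ✓.
  V = {[m=p], [o]}: π^{-1}(V) = {m, o, p} ∉ τ ✗.
  V = {[n], [o]}: π^{-1}(V) = {n, o} ∈ τ ✓.
  V = {[m=p], [n], [o]}: π^{-1}(V) = {m, n, o, p} ∈ τ ✓.
Open sets in the quotient: τ_Q = {{}, {[n]}, {[o]}, {[n], [o]}, {[m=p], [n], [o]}} (5 elements).


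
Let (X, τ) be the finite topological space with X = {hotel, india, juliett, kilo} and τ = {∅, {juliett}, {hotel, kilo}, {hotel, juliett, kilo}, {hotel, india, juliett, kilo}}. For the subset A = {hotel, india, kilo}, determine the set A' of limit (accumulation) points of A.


A' = {hotel, india, kilo}

For each x ∈ X, list the open sets U ∈ τ with x ∈ U, then check whether U ∩ (A ∖ {x}) ≠ ∅ for every such U.
  x = hotel: opens ∋ x are {hotel, kilo}, {hotel, juliett, kilo}, {hotel, india, juliett, kilo}; each meets A ∖ {hotel}, so x IS a limit point.
  x = india: opens ∋ x are {hotel, india, juliett, kilo}; each meets A ∖ {india}, so x IS a limit point.
  x = juliett: open {juliett} ∋ x has {juliett} ∩ (A ∖ {juliett}) = ∅, so x is NOT a limit point.
  x = kilo: opens ∋ x are {hotel, kilo}, {hotel, juliett, kilo}, {hotel, india, juliett, kilo}; each meets A ∖ {kilo}, so x IS a limit point.
Collecting: A' = {hotel, india, kilo}.


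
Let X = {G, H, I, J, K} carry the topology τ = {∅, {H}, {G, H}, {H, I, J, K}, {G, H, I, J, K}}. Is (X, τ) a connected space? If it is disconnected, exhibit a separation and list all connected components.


(X, τ) is connected.

Find clopen sets (U ∈ τ with X ∖ U ∈ τ):
  U = ∅, X ∖ U = {G, H, I, J, K} — both open, so U is clopen.
  U = {G, H, I, J, K}, X ∖ U = ∅ — both open, so U is clopen.
Only trivial clopens (∅ and X) exist, so (X, τ) is connected.
Compute connected components by grouping points that agree on all clopens:
  component: {G, H, I, J, K}


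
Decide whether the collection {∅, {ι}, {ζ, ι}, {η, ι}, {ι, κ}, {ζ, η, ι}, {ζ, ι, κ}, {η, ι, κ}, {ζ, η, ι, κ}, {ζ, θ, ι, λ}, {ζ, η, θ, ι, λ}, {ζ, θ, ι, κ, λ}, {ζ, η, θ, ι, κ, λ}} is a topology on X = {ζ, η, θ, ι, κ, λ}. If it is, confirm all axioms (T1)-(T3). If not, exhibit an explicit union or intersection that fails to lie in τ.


τ IS a topology on X.

Axiom (T1): ∅ ∈ τ? Yes; X ∈ τ? Yes.
Axiom (T2/T3): check pairwise unions and intersections of members of τ.
All pairwise intersections and unions checked — each lies in τ. Therefore τ satisfies (T1), (T2), (T3): it IS a topology on X.


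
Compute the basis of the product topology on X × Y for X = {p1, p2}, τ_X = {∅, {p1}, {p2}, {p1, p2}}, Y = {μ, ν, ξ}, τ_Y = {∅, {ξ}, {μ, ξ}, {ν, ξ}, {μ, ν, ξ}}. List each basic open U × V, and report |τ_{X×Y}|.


Basis B = {∅ × ∅, {p1} × {ξ}, {p2} × {ξ}, {p1} × {μ, ξ}, {p1} × {ν, ξ}, {p1, p2} × {ξ}, {p2} × {μ, ξ}, {p2} × {ν, ξ}, {p1} × {μ, ν, ξ}, {p2} × {μ, ν, ξ}, {p1, p2} × {μ, ξ}, {p1, p2} × {ν, ξ}, {p1, p2} × {μ, ν, ξ}}; |τ_{X×Y}| = 25.

Enumerate products U × V with U ∈ τ_X, V ∈ τ_Y (deduplicated):
  ∅ × ∅ = {} (∅)
  {p1} × {ξ} = {(p1,ξ)}
  {p2} × {ξ} = {(p2,ξ)}
  {p1} × {μ, ξ} = {(p1,μ), (p1,ξ)}
  {p1} × {ν, ξ} = {(p1,ν), (p1,ξ)}
  {p1, p2} × {ξ} = {(p1,ξ), (p2,ξ)}
  {p2} × {μ, ξ} = {(p2,μ), (p2,ξ)}
  {p2} × {ν, ξ} = {(p2,ν), (p2,ξ)}
  {p1} × {μ, ν, ξ} = {(p1,μ), (p1,ν), (p1,ξ)}
  {p2} × {μ, ν, ξ} = {(p2,μ), (p2,ν), (p2,ξ)}
  {p1, p2} × {μ, ξ} = {(p1,μ), (p1,ξ), (p2,μ), (p2,ξ)}
  {p1, p2} × {ν, ξ} = {(p1,ν), (p1,ξ), (p2,ν), (p2,ξ)}
  {p1, p2} × {μ, ν, ξ} = {(p1,μ), (p1,ν), (p1,ξ), (p2,μ), (p2,ν), (p2,ξ)}
These 13 distinct sets form the basis B.
Close under arbitrary unions to get τ_{X×Y}; counting gives |τ_{X×Y}| = 25.


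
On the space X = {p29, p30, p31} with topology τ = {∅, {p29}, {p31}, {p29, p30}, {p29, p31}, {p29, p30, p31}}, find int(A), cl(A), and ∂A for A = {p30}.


int(A) = ∅, cl(A) = {p30}, ∂A = {p30}.

Closed sets in (X, τ) are complements of opens:
  closed(X, τ) = {∅, {p30}, {p31}, {p29, p30}, {p30, p31}, {p29, p30, p31}}.
int(A) = ⋃ {U ∈ τ : U ⊆ A}. Opens contained in A: ∅.
Taking the union of these: int(A) = ∅.
cl(A) = ⋂ {C closed : A ⊆ C}. Closed sets containing A: {p30}, {p29, p30}, {p30, p31}, {p29, p30, p31}.
Intersecting these: cl(A) = {p30}.
∂A = cl(A) ∖ int(A) = {p30} ∖ ∅ = {p30}.


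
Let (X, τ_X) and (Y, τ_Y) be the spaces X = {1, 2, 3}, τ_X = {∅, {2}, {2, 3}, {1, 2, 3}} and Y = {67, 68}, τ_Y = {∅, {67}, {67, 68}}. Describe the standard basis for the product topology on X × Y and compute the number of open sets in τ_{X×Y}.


Basis B = {∅ × ∅, {2} × {67}, {2} × {67, 68}, {2, 3} × {67}, {1, 2, 3} × {67}, {2, 3} × {67, 68}, {1, 2, 3} × {67, 68}}; |τ_{X×Y}| = 10.

Enumerate products U × V with U ∈ τ_X, V ∈ τ_Y (deduplicated):
  ∅ × ∅ = {} (∅)
  {2} × {67} = {(2,67)}
  {2} × {67, 68} = {(2,67), (2,68)}
  {2, 3} × {67} = {(2,67), (3,67)}
  {1, 2, 3} × {67} = {(1,67), (2,67), (3,67)}
  {2, 3} × {67, 68} = {(2,67), (2,68), (3,67), (3,68)}
  {1, 2, 3} × {67, 68} = {(1,67), (1,68), (2,67), (2,68), (3,67), (3,68)}
These 7 distinct sets form the basis B.
Close under arbitrary unions to get τ_{X×Y}; counting gives |τ_{X×Y}| = 10.


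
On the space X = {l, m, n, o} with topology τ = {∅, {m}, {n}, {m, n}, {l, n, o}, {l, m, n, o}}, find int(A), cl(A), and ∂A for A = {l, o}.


int(A) = ∅, cl(A) = {l, o}, ∂A = {l, o}.

Closed sets in (X, τ) are complements of opens:
  closed(X, τ) = {∅, {m}, {l, o}, {l, m, o}, {l, n, o}, {l, m, n, o}}.
int(A) = ⋃ {U ∈ τ : U ⊆ A}. Opens contained in A: ∅.
Taking the union of these: int(A) = ∅.
cl(A) = ⋂ {C closed : A ⊆ C}. Closed sets containing A: {l, o}, {l, m, o}, {l, n, o}, {l, m, n, o}.
Intersecting these: cl(A) = {l, o}.
∂A = cl(A) ∖ int(A) = {l, o} ∖ ∅ = {l, o}.


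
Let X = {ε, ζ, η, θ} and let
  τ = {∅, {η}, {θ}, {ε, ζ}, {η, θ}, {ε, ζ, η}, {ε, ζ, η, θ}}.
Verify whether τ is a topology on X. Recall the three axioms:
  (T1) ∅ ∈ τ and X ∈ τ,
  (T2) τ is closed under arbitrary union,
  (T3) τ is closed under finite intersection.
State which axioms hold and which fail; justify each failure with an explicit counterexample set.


τ is NOT a topology on X.

Axiom (T1): ∅ ∈ τ? Yes; X ∈ τ? Yes.
Axiom (T2/T3): check pairwise unions and intersections of members of τ.
Counterexample for (T2): {θ} ∪ {ε, ζ} = {ε, ζ, θ} ∉ τ. Therefore τ is NOT a topology.


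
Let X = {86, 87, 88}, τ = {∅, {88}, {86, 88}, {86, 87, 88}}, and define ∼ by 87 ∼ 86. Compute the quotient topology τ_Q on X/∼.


X/∼ = {[86=87], [88]}; |τ_Q| = 3.

Equivalence classes: [86=87], [88].
Quotient map π: X → X/∼ sends 86 ↦ [86=87], 87 ↦ [86=87], 88 ↦ [88].
For each subset V ⊆ X/∼, compute π^{-1}(V) ⊆ X and check whether π^{-1}(V) ∈ τ. V is open in τ_Q iff π^{-1}(V) ∈ τ.
  V = {}: π^{-1}(V) = ∅ ∈ τ ✓.
  V = {[86=87]}: π^{-1}(V) = {86, 87} ∉ τ ✗.
  V = {[88]}: π^{-1}(V) = {88} ∈ τ ✓.
  V = {[86=87], [88]}: π^{-1}(V) = {86, 87, 88} ∈ τ ✓.
Open sets in the quotient: τ_Q = {{}, {[88]}, {[86=87], [88]}} (3 elements).


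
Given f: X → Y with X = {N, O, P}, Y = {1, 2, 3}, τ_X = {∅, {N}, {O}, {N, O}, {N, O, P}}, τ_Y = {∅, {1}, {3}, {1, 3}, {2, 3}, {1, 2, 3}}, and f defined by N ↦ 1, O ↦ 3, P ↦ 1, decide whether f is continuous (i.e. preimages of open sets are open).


f is NOT continuous.

Compute f^{-1}(U) for each U ∈ τ_Y:
  U = ∅: f^{-1}(U) = ∅ ∈ τ_X ✓.
  U = {1}: f^{-1}(U) = {N, P} ∉ τ_X ✗.
  U = {3}: f^{-1}(U) = {O} ∈ τ_X ✓.
  U = {1, 3}: f^{-1}(U) = {N, O, P} ∈ τ_X ✓.
  U = {2, 3}: f^{-1}(U) = {O} ∈ τ_X ✓.
  U = {1, 2, 3}: f^{-1}(U) = {N, O, P} ∈ τ_X ✓.
Found U = {1} with f^{-1}(U) = {N, P} not in τ_X. Therefore f is NOT continuous.


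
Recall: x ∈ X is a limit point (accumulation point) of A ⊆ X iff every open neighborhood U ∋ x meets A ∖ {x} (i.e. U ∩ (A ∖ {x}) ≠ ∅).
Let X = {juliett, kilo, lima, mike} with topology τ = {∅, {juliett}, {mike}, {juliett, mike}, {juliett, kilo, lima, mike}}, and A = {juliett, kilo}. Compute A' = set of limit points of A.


A' = {kilo, lima}

For each x ∈ X, list the open sets U ∈ τ with x ∈ U, then check whether U ∩ (A ∖ {x}) ≠ ∅ for every such U.
  x = juliett: open {juliett} ∋ x has {juliett} ∩ (A ∖ {juliett}) = ∅, so x is NOT a limit point.
  x = kilo: opens ∋ x are {juliett, kilo, lima, mike}; each meets A ∖ {kilo}, so x IS a limit point.
  x = lima: opens ∋ x are {juliett, kilo, lima, mike}; each meets A ∖ {lima}, so x IS a limit point.
  x = mike: open {mike} ∋ x has {mike} ∩ (A ∖ {mike}) = ∅, so x is NOT a limit point.
Collecting: A' = {kilo, lima}.


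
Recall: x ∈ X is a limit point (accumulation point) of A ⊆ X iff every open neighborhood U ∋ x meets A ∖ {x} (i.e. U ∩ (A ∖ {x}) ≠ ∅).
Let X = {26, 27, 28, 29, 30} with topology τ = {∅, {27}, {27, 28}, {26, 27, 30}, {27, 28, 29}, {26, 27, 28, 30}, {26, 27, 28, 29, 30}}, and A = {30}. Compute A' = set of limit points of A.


A' = {26}

For each x ∈ X, list the open sets U ∈ τ with x ∈ U, then check whether U ∩ (A ∖ {x}) ≠ ∅ for every such U.
  x = 26: opens ∋ x are {26, 27, 30}, {26, 27, 28, 30}, {26, 27, 28, 29, 30}; each meets A ∖ {26}, so x IS a limit point.
  x = 27: open {27} ∋ x has {27} ∩ (A ∖ {27}) = ∅, so x is NOT a limit point.
  x = 28: open {27, 28} ∋ x has {27, 28} ∩ (A ∖ {28}) = ∅, so x is NOT a limit point.
  x = 29: open {27, 28, 29} ∋ x has {27, 28, 29} ∩ (A ∖ {29}) = ∅, so x is NOT a limit point.
  x = 30: open {26, 27, 30} ∋ x has {26, 27, 30} ∩ (A ∖ {30}) = ∅, so x is NOT a limit point.
Collecting: A' = {26}.


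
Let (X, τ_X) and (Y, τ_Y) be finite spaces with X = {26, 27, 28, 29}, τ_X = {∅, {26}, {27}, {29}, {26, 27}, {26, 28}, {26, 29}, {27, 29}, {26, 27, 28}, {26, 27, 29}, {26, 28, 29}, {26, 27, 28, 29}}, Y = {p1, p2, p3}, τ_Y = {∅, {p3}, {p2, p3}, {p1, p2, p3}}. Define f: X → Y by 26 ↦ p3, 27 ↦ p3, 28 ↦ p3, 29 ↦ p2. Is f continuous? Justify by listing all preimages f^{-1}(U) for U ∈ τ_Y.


f IS continuous.

Compute f^{-1}(U) for each U ∈ τ_Y:
  U = ∅: f^{-1}(U) = ∅ ∈ τ_X ✓.
  U = {p3}: f^{-1}(U) = {26, 27, 28} ∈ τ_X ✓.
  U = {p2, p3}: f^{-1}(U) = {26, 27, 28, 29} ∈ τ_X ✓.
  U = {p1, p2, p3}: f^{-1}(U) = {26, 27, 28, 29} ∈ τ_X ✓.
Every preimage lies in τ_X, so f IS continuous.


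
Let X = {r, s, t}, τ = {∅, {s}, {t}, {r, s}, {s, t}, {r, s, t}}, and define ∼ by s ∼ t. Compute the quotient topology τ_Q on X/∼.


X/∼ = {[r], [s=t]}; |τ_Q| = 3.

Equivalence classes: [r], [s=t].
Quotient map π: X → X/∼ sends r ↦ [r], s ↦ [s=t], t ↦ [s=t].
For each subset V ⊆ X/∼, compute π^{-1}(V) ⊆ X and check whether π^{-1}(V) ∈ τ. V is open in τ_Q iff π^{-1}(V) ∈ τ.
  V = {}: π^{-1}(V) = ∅ ∈ τ ✓.
  V = {[r]}: π^{-1}(V) = {r} ∉ τ ✗.
  V = {[s=t]}: π^{-1}(V) = {s, t} ∈ τ ✓.
  V = {[r], [s=t]}: π^{-1}(V) = {r, s, t} ∈ τ ✓.
Open sets in the quotient: τ_Q = {{}, {[s=t]}, {[r], [s=t]}} (3 elements).


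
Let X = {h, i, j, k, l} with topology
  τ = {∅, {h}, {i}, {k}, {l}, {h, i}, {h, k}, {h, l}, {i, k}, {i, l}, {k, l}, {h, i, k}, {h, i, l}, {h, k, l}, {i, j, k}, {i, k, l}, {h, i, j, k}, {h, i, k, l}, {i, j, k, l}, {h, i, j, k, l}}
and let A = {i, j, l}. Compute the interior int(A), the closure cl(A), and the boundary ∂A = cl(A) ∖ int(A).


int(A) = {i, l}, cl(A) = {i, j, l}, ∂A = {j}.

Closed sets in (X, τ) are complements of opens:
  closed(X, τ) = {∅, {h}, {j}, {l}, {h, j}, {h, l}, {i, j}, {j, k}, {j, l}, {h, i, j}, {h, j, k}, {h, j, l}, {i, j, k}, {i, j, l}, {j, k, l}, {h, i, j, k}, {h, i, j, l}, {h, j, k, l}, {i, j, k, l}, {h, i, j, k, l}}.
int(A) = ⋃ {U ∈ τ : U ⊆ A}. Opens contained in A: ∅, {i}, {l}, {i, l}.
Taking the union of these: int(A) = {i, l}.
cl(A) = ⋂ {C closed : A ⊆ C}. Closed sets containing A: {i, j, l}, {h, i, j, l}, {i, j, k, l}, {h, i, j, k, l}.
Intersecting these: cl(A) = {i, j, l}.
∂A = cl(A) ∖ int(A) = {i, j, l} ∖ {i, l} = {j}.


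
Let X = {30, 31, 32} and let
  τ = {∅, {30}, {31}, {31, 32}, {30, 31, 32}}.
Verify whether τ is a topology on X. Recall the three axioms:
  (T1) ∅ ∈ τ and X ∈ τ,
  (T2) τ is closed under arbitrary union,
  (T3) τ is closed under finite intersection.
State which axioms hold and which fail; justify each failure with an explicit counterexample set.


τ is NOT a topology on X.

Axiom (T1): ∅ ∈ τ? Yes; X ∈ τ? Yes.
Axiom (T2/T3): check pairwise unions and intersections of members of τ.
Counterexample for (T2): {30} ∪ {31} = {30, 31} ∉ τ. Therefore τ is NOT a topology.


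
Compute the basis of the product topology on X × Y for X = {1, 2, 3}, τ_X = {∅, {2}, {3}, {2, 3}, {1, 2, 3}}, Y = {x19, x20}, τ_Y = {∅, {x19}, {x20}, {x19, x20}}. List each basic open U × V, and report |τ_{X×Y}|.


Basis B = {∅ × ∅, {2} × {x19}, {2} × {x20}, {3} × {x19}, {3} × {x20}, {2} × {x19, x20}, {2, 3} × {x19}, {2, 3} × {x20}, {3} × {x19, x20}, {1, 2, 3} × {x19}, {1, 2, 3} × {x20}, {2, 3} × {x19, x20}, {1, 2, 3} × {x19, x20}}; |τ_{X×Y}| = 25.

Enumerate products U × V with U ∈ τ_X, V ∈ τ_Y (deduplicated):
  ∅ × ∅ = {} (∅)
  {2} × {x19} = {(2,x19)}
  {2} × {x20} = {(2,x20)}
  {3} × {x19} = {(3,x19)}
  {3} × {x20} = {(3,x20)}
  {2} × {x19, x20} = {(2,x19), (2,x20)}
  {2, 3} × {x19} = {(2,x19), (3,x19)}
  {2, 3} × {x20} = {(2,x20), (3,x20)}
  {3} × {x19, x20} = {(3,x19), (3,x20)}
  {1, 2, 3} × {x19} = {(1,x19), (2,x19), (3,x19)}
  {1, 2, 3} × {x20} = {(1,x20), (2,x20), (3,x20)}
  {2, 3} × {x19, x20} = {(2,x19), (2,x20), (3,x19), (3,x20)}
  {1, 2, 3} × {x19, x20} = {(1,x19), (1,x20), (2,x19), (2,x20), (3,x19), (3,x20)}
These 13 distinct sets form the basis B.
Close under arbitrary unions to get τ_{X×Y}; counting gives |τ_{X×Y}| = 25.


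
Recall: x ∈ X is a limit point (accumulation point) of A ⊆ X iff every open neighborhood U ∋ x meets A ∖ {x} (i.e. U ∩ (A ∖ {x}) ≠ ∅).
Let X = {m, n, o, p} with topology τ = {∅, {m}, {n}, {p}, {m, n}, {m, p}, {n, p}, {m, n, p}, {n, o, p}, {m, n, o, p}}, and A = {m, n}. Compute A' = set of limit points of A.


A' = {o}

For each x ∈ X, list the open sets U ∈ τ with x ∈ U, then check whether U ∩ (A ∖ {x}) ≠ ∅ for every such U.
  x = m: open {m} ∋ x has {m} ∩ (A ∖ {m}) = ∅, so x is NOT a limit point.
  x = n: open {n} ∋ x has {n} ∩ (A ∖ {n}) = ∅, so x is NOT a limit point.
  x = o: opens ∋ x are {n, o, p}, {m, n, o, p}; each meets A ∖ {o}, so x IS a limit point.
  x = p: open {p} ∋ x has {p} ∩ (A ∖ {p}) = ∅, so x is NOT a limit point.
Collecting: A' = {o}.


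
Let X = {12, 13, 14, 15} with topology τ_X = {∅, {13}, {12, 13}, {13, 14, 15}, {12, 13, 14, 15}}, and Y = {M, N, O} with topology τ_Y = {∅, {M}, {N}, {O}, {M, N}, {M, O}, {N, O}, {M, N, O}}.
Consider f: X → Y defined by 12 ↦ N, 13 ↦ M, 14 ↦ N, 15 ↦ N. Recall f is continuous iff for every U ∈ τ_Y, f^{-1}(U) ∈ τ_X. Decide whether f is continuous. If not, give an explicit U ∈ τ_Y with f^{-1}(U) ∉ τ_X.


f is NOT continuous.

Compute f^{-1}(U) for each U ∈ τ_Y:
  U = ∅: f^{-1}(U) = ∅ ∈ τ_X ✓.
  U = {M}: f^{-1}(U) = {13} ∈ τ_X ✓.
  U = {N}: f^{-1}(U) = {12, 14, 15} ∉ τ_X ✗.
  U = {O}: f^{-1}(U) = ∅ ∈ τ_X ✓.
  U = {M, N}: f^{-1}(U) = {12, 13, 14, 15} ∈ τ_X ✓.
  U = {M, O}: f^{-1}(U) = {13} ∈ τ_X ✓.
  U = {N, O}: f^{-1}(U) = {12, 14, 15} ∉ τ_X ✗.
  U = {M, N, O}: f^{-1}(U) = {12, 13, 14, 15} ∈ τ_X ✓.
Found U = {N} with f^{-1}(U) = {12, 14, 15} not in τ_X. Therefore f is NOT continuous.


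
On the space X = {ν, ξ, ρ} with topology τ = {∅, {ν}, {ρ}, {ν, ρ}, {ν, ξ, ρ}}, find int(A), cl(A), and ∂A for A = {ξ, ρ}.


int(A) = {ρ}, cl(A) = {ξ, ρ}, ∂A = {ξ}.

Closed sets in (X, τ) are complements of opens:
  closed(X, τ) = {∅, {ξ}, {ν, ξ}, {ξ, ρ}, {ν, ξ, ρ}}.
int(A) = ⋃ {U ∈ τ : U ⊆ A}. Opens contained in A: ∅, {ρ}.
Taking the union of these: int(A) = {ρ}.
cl(A) = ⋂ {C closed : A ⊆ C}. Closed sets containing A: {ξ, ρ}, {ν, ξ, ρ}.
Intersecting these: cl(A) = {ξ, ρ}.
∂A = cl(A) ∖ int(A) = {ξ, ρ} ∖ {ρ} = {ξ}.


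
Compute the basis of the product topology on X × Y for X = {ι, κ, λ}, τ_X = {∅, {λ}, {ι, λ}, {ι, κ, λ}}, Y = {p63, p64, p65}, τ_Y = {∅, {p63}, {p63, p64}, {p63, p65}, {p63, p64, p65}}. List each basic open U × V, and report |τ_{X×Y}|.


Basis B = {∅ × ∅, {λ} × {p63}, {ι, λ} × {p63}, {λ} × {p63, p64}, {λ} × {p63, p65}, {ι, κ, λ} × {p63}, {λ} × {p63, p64, p65}, {ι, λ} × {p63, p64}, {ι, λ} × {p63, p65}, {ι, λ} × {p63, p64, p65}, {ι, κ, λ} × {p63, p64}, {ι, κ, λ} × {p63, p65}, {ι, κ, λ} × {p63, p64, p65}}; |τ_{X×Y}| = 30.

Enumerate products U × V with U ∈ τ_X, V ∈ τ_Y (deduplicated):
  ∅ × ∅ = {} (∅)
  {λ} × {p63} = {(λ,p63)}
  {ι, λ} × {p63} = {(ι,p63), (λ,p63)}
  {λ} × {p63, p64} = {(λ,p63), (λ,p64)}
  {λ} × {p63, p65} = {(λ,p63), (λ,p65)}
  {ι, κ, λ} × {p63} = {(ι,p63), (κ,p63), (λ,p63)}
  {λ} × {p63, p64, p65} = {(λ,p63), (λ,p64), (λ,p65)}
  {ι, λ} × {p63, p64} = {(ι,p63), (ι,p64), (λ,p63), (λ,p64)}
  {ι, λ} × {p63, p65} = {(ι,p63), (ι,p65), (λ,p63), (λ,p65)}
  {ι, λ} × {p63, p64, p65} = {(ι,p63), (ι,p64), (ι,p65), (λ,p63), (λ,p64), (λ,p65)}
  {ι, κ, λ} × {p63, p64} = {(ι,p63), (ι,p64), (κ,p63), (κ,p64), (λ,p63), (λ,p64)}
  {ι, κ, λ} × {p63, p65} = {(ι,p63), (ι,p65), (κ,p63), (κ,p65), (λ,p63), (λ,p65)}
  {ι, κ, λ} × {p63, p64, p65} = {(ι,p63), (ι,p64), (ι,p65), (κ,p63), (κ,p64), (κ,p65), (λ,p63), (λ,p64), (λ,p65)}
These 13 distinct sets form the basis B.
Close under arbitrary unions to get τ_{X×Y}; counting gives |τ_{X×Y}| = 30.
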